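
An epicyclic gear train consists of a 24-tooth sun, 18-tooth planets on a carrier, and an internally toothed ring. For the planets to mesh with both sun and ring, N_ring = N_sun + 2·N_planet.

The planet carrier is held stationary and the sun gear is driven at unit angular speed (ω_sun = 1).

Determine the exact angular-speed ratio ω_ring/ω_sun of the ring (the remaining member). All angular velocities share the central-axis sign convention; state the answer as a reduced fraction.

N_ring = 24 + 2·18 = 60
24(ω_s−ω_c) = −60(ω_r−ω_c),  ω_c=0, ω_s=1
ω_r = 0 − (24/60)(1−0) = -2/5
ω_r/ω_s = -2/5

-2/5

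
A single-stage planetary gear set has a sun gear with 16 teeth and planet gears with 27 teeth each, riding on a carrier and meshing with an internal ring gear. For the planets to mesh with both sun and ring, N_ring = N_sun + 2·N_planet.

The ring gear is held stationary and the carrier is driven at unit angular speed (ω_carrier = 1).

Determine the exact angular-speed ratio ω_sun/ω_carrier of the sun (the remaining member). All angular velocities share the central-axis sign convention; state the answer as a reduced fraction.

43/8

N_ring = 16 + 2·27 = 70
16(ω_s−ω_c) = −70(ω_r−ω_c),  ω_r=0, ω_c=1
ω_s = 1 − (70/16)(0−1) = 43/8
ω_s/ω_c = 43/8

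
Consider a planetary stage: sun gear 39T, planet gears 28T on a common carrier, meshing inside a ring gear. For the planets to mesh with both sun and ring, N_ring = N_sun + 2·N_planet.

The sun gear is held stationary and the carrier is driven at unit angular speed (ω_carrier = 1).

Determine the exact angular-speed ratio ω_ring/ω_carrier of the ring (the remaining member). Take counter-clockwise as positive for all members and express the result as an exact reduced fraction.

N_ring = 39 + 2·28 = 95
39(ω_s−ω_c) = −95(ω_r−ω_c),  ω_s=0, ω_c=1
ω_r = 1 − (39/95)(0−1) = 134/95
ω_r/ω_c = 134/95

134/95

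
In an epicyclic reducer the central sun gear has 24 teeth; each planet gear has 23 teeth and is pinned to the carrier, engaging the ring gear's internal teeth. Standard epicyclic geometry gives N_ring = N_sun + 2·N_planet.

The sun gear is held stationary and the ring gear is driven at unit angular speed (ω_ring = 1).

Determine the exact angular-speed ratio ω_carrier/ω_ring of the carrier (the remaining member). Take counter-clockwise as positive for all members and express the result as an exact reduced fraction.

35/47

N_ring = 24 + 2·23 = 70
24(ω_s−ω_c) = −70(ω_r−ω_c),  ω_s=0, ω_r=1
24(0−ω_c) = −70(1−ω_c)  ⇒  94ω_c = 70  ⇒  ω_c = 35/47
ω_c/ω_r = 35/47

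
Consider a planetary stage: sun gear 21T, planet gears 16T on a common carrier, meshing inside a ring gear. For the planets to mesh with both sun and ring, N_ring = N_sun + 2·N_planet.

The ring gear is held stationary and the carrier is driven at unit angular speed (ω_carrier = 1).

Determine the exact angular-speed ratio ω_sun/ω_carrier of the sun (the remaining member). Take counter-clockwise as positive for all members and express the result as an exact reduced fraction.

74/21

N_ring = 21 + 2·16 = 53
21(ω_s−ω_c) = −53(ω_r−ω_c),  ω_r=0, ω_c=1
ω_s = 1 − (53/21)(0−1) = 74/21
ω_s/ω_c = 74/21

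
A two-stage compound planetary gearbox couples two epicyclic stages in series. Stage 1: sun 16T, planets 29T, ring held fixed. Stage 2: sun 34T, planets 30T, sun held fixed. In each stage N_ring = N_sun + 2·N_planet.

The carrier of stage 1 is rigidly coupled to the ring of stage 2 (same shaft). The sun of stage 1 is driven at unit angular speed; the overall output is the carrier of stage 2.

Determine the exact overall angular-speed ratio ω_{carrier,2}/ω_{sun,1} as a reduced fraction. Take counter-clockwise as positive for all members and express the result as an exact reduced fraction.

47/360

Stage 1: N_ring = 16 + 2·29 = 74
Stage 1: 16(ω_s−ω_c) = −74(ω_r−ω_c),  ω_r=0, ω_s=1
Stage 1: 16(1−ω_c) = −74(0−ω_c)  ⇒  90ω_c = 16  ⇒  ω_c = 8/45
  ⇒ ω_c¹/ω_s¹ = 8/45
Stage 2: N_ring = 34 + 2·30 = 94
Stage 2: 34(ω_s−ω_c) = −94(ω_r−ω_c),  ω_s=0, ω_r=1
Stage 2: 34(0−ω_c) = −94(1−ω_c)  ⇒  128ω_c = 94  ⇒  ω_c = 47/64
  ⇒ ω_c²/ω_r² = 47/64
Coupling ω_r² = ω_c¹ ⇒ overall = 8/45 × 47/64 = 47/360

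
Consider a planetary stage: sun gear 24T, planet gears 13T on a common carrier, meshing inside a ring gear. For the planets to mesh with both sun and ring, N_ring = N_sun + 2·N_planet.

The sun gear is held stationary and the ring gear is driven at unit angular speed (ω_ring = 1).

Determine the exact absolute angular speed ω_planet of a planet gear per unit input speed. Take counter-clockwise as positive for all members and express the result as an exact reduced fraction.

25/13

N_ring = 24 + 2·13 = 50
24(ω_s−ω_c) = −50(ω_r−ω_c),  ω_s=0, ω_r=1
24(0−ω_c) = −50(1−ω_c)  ⇒  74ω_c = 50  ⇒  ω_c = 25/37
sun–planet: 24·(0−25/37) = −13·(ω_p−ω_c)  ⇒  ω_p−ω_c = −(24/13)·(-25/37) = 600/481
ω_p = 25/37 + 600/481 = 25/13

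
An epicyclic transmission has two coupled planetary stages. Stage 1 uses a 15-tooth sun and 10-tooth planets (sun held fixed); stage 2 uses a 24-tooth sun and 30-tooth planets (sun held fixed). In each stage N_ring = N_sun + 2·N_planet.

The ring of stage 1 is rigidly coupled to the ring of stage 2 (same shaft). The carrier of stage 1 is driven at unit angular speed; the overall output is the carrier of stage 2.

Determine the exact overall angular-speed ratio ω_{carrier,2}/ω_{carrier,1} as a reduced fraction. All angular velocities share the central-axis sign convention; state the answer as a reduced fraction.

10/9

Stage 1: N_ring = 15 + 2·10 = 35
Stage 1: 15(ω_s−ω_c) = −35(ω_r−ω_c),  ω_s=0, ω_c=1
Stage 1: ω_r = 1 − (15/35)(0−1) = 10/7
  ⇒ ω_r¹/ω_c¹ = 10/7
Stage 2: N_ring = 24 + 2·30 = 84
Stage 2: 24(ω_s−ω_c) = −84(ω_r−ω_c),  ω_s=0, ω_r=1
Stage 2: 24(0−ω_c) = −84(1−ω_c)  ⇒  108ω_c = 84  ⇒  ω_c = 7/9
  ⇒ ω_c²/ω_r² = 7/9
Coupling ω_r² = ω_r¹ ⇒ overall = 10/7 × 7/9 = 10/9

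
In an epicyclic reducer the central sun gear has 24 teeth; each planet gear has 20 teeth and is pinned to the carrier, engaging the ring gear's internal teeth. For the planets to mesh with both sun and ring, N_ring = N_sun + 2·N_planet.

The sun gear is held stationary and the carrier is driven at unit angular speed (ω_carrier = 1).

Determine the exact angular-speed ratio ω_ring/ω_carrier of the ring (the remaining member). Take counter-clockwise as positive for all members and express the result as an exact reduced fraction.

11/8

N_ring = 24 + 2·20 = 64
24(ω_s−ω_c) = −64(ω_r−ω_c),  ω_s=0, ω_c=1
ω_r = 1 − (24/64)(0−1) = 11/8
ω_r/ω_c = 11/8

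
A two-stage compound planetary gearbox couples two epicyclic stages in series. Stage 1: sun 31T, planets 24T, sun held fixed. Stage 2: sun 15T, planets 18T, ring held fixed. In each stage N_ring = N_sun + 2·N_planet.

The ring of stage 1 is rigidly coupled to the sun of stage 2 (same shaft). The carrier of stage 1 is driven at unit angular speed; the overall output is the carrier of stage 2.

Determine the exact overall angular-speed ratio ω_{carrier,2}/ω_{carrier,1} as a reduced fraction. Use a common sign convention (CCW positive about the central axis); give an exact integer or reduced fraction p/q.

Stage 1: N_ring = 31 + 2·24 = 79
Stage 1: 31(ω_s−ω_c) = −79(ω_r−ω_c),  ω_s=0, ω_c=1
Stage 1: ω_r = 1 − (31/79)(0−1) = 110/79
  ⇒ ω_r¹/ω_c¹ = 110/79
Stage 2: N_ring = 15 + 2·18 = 51
Stage 2: 15(ω_s−ω_c) = −51(ω_r−ω_c),  ω_r=0, ω_s=1
Stage 2: 15(1−ω_c) = −51(0−ω_c)  ⇒  66ω_c = 15  ⇒  ω_c = 5/22
  ⇒ ω_c²/ω_s² = 5/22
Coupling ω_s² = ω_r¹ ⇒ overall = 110/79 × 5/22 = 25/79

25/79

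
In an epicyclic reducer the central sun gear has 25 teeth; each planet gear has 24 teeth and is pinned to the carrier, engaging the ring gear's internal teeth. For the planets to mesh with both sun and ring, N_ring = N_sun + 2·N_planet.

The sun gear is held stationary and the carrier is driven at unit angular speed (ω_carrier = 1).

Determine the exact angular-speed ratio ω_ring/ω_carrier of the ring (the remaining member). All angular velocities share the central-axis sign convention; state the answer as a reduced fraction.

98/73

N_ring = 25 + 2·24 = 73
25(ω_s−ω_c) = −73(ω_r−ω_c),  ω_s=0, ω_c=1
ω_r = 1 − (25/73)(0−1) = 98/73
ω_r/ω_c = 98/73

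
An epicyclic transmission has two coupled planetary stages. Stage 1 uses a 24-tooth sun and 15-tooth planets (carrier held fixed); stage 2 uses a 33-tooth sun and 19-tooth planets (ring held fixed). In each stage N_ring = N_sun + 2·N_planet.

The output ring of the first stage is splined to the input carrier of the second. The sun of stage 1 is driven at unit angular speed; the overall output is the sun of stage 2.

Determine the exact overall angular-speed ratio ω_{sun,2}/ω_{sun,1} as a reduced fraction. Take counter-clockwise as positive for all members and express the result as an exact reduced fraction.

-416/297

Stage 1: N_ring = 24 + 2·15 = 54
Stage 1: 24(ω_s−ω_c) = −54(ω_r−ω_c),  ω_c=0, ω_s=1
Stage 1: ω_r = 0 − (24/54)(1−0) = -4/9
  ⇒ ω_r¹/ω_s¹ = -4/9
Stage 2: N_ring = 33 + 2·19 = 71
Stage 2: 33(ω_s−ω_c) = −71(ω_r−ω_c),  ω_r=0, ω_c=1
Stage 2: ω_s = 1 − (71/33)(0−1) = 104/33
  ⇒ ω_s²/ω_c² = 104/33
Coupling ω_c² = ω_r¹ ⇒ overall = -4/9 × 104/33 = -416/297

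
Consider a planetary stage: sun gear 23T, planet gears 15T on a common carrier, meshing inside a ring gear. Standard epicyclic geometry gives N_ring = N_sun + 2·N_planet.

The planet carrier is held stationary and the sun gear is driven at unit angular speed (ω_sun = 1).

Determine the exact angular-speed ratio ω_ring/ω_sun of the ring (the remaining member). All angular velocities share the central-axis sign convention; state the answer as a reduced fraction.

-23/53

N_ring = 23 + 2·15 = 53
23(ω_s−ω_c) = −53(ω_r−ω_c),  ω_c=0, ω_s=1
ω_r = 0 − (23/53)(1−0) = -23/53
ω_r/ω_s = -23/53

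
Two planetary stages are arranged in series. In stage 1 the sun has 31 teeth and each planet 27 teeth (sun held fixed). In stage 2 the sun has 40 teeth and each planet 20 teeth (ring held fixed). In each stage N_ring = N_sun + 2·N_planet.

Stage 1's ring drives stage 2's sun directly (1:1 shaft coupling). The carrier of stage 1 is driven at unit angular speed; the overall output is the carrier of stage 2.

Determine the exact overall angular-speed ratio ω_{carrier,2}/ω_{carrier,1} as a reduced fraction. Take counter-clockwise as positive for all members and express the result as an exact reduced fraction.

Stage 1: N_ring = 31 + 2·27 = 85
Stage 1: 31(ω_s−ω_c) = −85(ω_r−ω_c),  ω_s=0, ω_c=1
Stage 1: ω_r = 1 − (31/85)(0−1) = 116/85
  ⇒ ω_r¹/ω_c¹ = 116/85
Stage 2: N_ring = 40 + 2·20 = 80
Stage 2: 40(ω_s−ω_c) = −80(ω_r−ω_c),  ω_r=0, ω_s=1
Stage 2: 40(1−ω_c) = −80(0−ω_c)  ⇒  120ω_c = 40  ⇒  ω_c = 1/3
  ⇒ ω_c²/ω_s² = 1/3
Coupling ω_s² = ω_r¹ ⇒ overall = 116/85 × 1/3 = 116/255

116/255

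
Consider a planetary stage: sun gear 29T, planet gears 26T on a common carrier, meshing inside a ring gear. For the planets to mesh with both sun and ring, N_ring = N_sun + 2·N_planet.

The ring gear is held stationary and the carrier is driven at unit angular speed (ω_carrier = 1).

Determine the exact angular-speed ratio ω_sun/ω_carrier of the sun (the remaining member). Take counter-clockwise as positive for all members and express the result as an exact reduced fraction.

110/29

N_ring = 29 + 2·26 = 81
29(ω_s−ω_c) = −81(ω_r−ω_c),  ω_r=0, ω_c=1
ω_s = 1 − (81/29)(0−1) = 110/29
ω_s/ω_c = 110/29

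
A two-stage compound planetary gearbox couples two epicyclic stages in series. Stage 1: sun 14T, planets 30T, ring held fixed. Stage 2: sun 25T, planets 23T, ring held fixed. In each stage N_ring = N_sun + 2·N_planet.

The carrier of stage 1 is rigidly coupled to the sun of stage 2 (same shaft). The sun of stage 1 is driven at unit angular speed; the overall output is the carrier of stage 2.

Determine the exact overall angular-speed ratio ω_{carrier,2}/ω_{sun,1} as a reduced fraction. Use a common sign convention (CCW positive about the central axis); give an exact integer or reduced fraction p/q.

Stage 1: N_ring = 14 + 2·30 = 74
Stage 1: 14(ω_s−ω_c) = −74(ω_r−ω_c),  ω_r=0, ω_s=1
Stage 1: 14(1−ω_c) = −74(0−ω_c)  ⇒  88ω_c = 14  ⇒  ω_c = 7/44
  ⇒ ω_c¹/ω_s¹ = 7/44
Stage 2: N_ring = 25 + 2·23 = 71
Stage 2: 25(ω_s−ω_c) = −71(ω_r−ω_c),  ω_r=0, ω_s=1
Stage 2: 25(1−ω_c) = −71(0−ω_c)  ⇒  96ω_c = 25  ⇒  ω_c = 25/96
  ⇒ ω_c²/ω_s² = 25/96
Coupling ω_s² = ω_c¹ ⇒ overall = 7/44 × 25/96 = 175/4224

175/4224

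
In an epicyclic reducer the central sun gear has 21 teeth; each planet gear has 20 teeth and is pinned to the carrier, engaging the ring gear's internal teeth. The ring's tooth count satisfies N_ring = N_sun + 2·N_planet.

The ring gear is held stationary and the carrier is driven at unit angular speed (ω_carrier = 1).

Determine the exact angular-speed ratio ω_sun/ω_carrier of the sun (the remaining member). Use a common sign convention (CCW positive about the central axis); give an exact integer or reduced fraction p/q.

82/21

N_ring = 21 + 2·20 = 61
21(ω_s−ω_c) = −61(ω_r−ω_c),  ω_r=0, ω_c=1
ω_s = 1 − (61/21)(0−1) = 82/21
ω_s/ω_c = 82/21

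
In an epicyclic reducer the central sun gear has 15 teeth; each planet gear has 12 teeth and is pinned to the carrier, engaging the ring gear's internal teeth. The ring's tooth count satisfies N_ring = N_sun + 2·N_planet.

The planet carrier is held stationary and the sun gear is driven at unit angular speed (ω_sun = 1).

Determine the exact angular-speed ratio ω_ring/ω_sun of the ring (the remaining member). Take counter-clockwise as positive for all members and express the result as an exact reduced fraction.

N_ring = 15 + 2·12 = 39
15(ω_s−ω_c) = −39(ω_r−ω_c),  ω_c=0, ω_s=1
ω_r = 0 − (15/39)(1−0) = -5/13
ω_r/ω_s = -5/13

-5/13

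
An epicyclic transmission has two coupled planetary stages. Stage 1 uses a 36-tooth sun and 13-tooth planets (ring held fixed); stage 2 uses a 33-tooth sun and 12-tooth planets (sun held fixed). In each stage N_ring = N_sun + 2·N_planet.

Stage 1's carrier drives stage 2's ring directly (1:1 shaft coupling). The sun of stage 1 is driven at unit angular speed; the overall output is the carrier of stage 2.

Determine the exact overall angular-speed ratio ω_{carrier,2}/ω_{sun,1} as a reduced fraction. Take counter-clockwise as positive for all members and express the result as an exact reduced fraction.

57/245

Stage 1: N_ring = 36 + 2·13 = 62
Stage 1: 36(ω_s−ω_c) = −62(ω_r−ω_c),  ω_r=0, ω_s=1
Stage 1: 36(1−ω_c) = −62(0−ω_c)  ⇒  98ω_c = 36  ⇒  ω_c = 18/49
  ⇒ ω_c¹/ω_s¹ = 18/49
Stage 2: N_ring = 33 + 2·12 = 57
Stage 2: 33(ω_s−ω_c) = −57(ω_r−ω_c),  ω_s=0, ω_r=1
Stage 2: 33(0−ω_c) = −57(1−ω_c)  ⇒  90ω_c = 57  ⇒  ω_c = 19/30
  ⇒ ω_c²/ω_r² = 19/30
Coupling ω_r² = ω_c¹ ⇒ overall = 18/49 × 19/30 = 57/245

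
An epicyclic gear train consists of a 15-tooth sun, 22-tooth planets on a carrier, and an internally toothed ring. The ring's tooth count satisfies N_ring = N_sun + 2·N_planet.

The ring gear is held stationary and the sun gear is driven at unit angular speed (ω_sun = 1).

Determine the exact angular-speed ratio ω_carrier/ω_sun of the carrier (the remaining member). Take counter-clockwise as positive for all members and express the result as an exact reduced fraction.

15/74

N_ring = 15 + 2·22 = 59
15(ω_s−ω_c) = −59(ω_r−ω_c),  ω_r=0, ω_s=1
15(1−ω_c) = −59(0−ω_c)  ⇒  74ω_c = 15  ⇒  ω_c = 15/74
ω_c/ω_s = 15/74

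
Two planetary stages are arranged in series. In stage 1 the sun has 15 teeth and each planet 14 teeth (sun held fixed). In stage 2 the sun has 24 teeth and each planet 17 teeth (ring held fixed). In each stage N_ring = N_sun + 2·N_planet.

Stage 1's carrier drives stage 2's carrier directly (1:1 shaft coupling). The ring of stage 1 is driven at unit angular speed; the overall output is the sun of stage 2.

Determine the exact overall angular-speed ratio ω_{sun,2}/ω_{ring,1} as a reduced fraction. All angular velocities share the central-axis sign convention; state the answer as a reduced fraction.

1763/696

Stage 1: N_ring = 15 + 2·14 = 43
Stage 1: 15(ω_s−ω_c) = −43(ω_r−ω_c),  ω_s=0, ω_r=1
Stage 1: 15(0−ω_c) = −43(1−ω_c)  ⇒  58ω_c = 43  ⇒  ω_c = 43/58
  ⇒ ω_c¹/ω_r¹ = 43/58
Stage 2: N_ring = 24 + 2·17 = 58
Stage 2: 24(ω_s−ω_c) = −58(ω_r−ω_c),  ω_r=0, ω_c=1
Stage 2: ω_s = 1 − (58/24)(0−1) = 41/12
  ⇒ ω_s²/ω_c² = 41/12
Coupling ω_c² = ω_c¹ ⇒ overall = 43/58 × 41/12 = 1763/696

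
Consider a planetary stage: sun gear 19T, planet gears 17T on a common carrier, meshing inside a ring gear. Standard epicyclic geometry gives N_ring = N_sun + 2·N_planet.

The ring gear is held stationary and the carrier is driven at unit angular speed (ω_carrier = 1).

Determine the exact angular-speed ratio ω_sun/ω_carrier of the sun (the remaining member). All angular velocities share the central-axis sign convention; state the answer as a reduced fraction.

72/19

N_ring = 19 + 2·17 = 53
19(ω_s−ω_c) = −53(ω_r−ω_c),  ω_r=0, ω_c=1
ω_s = 1 − (53/19)(0−1) = 72/19
ω_s/ω_c = 72/19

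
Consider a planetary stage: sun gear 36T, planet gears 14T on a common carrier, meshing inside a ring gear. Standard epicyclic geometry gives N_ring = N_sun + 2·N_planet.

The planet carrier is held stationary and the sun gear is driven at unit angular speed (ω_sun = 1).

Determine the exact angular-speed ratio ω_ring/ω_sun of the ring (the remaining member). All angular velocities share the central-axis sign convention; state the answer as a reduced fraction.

-9/16

N_ring = 36 + 2·14 = 64
36(ω_s−ω_c) = −64(ω_r−ω_c),  ω_c=0, ω_s=1
ω_r = 0 − (36/64)(1−0) = -9/16
ω_r/ω_s = -9/16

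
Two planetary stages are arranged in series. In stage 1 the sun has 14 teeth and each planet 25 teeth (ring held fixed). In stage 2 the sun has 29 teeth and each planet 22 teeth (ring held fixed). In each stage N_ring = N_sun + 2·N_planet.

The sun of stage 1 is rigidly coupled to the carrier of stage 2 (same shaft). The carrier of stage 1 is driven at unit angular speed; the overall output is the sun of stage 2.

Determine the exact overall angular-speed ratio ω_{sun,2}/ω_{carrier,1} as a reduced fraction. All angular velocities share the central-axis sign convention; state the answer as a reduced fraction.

Stage 1: N_ring = 14 + 2·25 = 64
Stage 1: 14(ω_s−ω_c) = −64(ω_r−ω_c),  ω_r=0, ω_c=1
Stage 1: ω_s = 1 − (64/14)(0−1) = 39/7
  ⇒ ω_s¹/ω_c¹ = 39/7
Stage 2: N_ring = 29 + 2·22 = 73
Stage 2: 29(ω_s−ω_c) = −73(ω_r−ω_c),  ω_r=0, ω_c=1
Stage 2: ω_s = 1 − (73/29)(0−1) = 102/29
  ⇒ ω_s²/ω_c² = 102/29
Coupling ω_c² = ω_s¹ ⇒ overall = 39/7 × 102/29 = 3978/203

3978/203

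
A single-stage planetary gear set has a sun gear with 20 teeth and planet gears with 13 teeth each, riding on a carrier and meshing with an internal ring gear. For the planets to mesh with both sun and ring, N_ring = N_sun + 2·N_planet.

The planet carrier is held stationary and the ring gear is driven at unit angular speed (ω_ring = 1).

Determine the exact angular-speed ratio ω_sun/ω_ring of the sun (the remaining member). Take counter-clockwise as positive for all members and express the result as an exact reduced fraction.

N_ring = 20 + 2·13 = 46
20(ω_s−ω_c) = −46(ω_r−ω_c),  ω_c=0, ω_r=1
ω_s = 0 − (46/20)(1−0) = -23/10
ω_s/ω_r = -23/10

-23/10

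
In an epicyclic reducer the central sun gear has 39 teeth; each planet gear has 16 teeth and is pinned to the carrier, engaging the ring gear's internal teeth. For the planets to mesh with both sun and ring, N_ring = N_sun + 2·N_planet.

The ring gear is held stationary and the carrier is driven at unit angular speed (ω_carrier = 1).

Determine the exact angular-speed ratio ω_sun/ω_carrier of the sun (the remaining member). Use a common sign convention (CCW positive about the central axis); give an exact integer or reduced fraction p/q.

N_ring = 39 + 2·16 = 71
39(ω_s−ω_c) = −71(ω_r−ω_c),  ω_r=0, ω_c=1
ω_s = 1 − (71/39)(0−1) = 110/39
ω_s/ω_c = 110/39

110/39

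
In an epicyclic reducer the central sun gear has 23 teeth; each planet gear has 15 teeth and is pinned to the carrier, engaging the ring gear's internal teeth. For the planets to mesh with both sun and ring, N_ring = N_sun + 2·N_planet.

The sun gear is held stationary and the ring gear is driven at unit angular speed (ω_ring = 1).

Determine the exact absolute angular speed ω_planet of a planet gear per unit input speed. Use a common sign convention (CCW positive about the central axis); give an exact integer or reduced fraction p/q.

53/30

N_ring = 23 + 2·15 = 53
23(ω_s−ω_c) = −53(ω_r−ω_c),  ω_s=0, ω_r=1
23(0−ω_c) = −53(1−ω_c)  ⇒  76ω_c = 53  ⇒  ω_c = 53/76
sun–planet: 23·(0−53/76) = −15·(ω_p−ω_c)  ⇒  ω_p−ω_c = −(23/15)·(-53/76) = 1219/1140
ω_p = 53/76 + 1219/1140 = 53/30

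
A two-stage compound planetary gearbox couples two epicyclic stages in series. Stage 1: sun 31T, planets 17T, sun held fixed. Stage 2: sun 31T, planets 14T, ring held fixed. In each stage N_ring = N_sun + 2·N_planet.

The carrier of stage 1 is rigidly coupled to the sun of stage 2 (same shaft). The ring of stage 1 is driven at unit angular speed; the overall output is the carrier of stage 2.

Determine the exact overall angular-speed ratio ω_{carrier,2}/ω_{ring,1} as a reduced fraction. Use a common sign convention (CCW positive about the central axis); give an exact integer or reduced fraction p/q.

403/1728

Stage 1: N_ring = 31 + 2·17 = 65
Stage 1: 31(ω_s−ω_c) = −65(ω_r−ω_c),  ω_s=0, ω_r=1
Stage 1: 31(0−ω_c) = −65(1−ω_c)  ⇒  96ω_c = 65  ⇒  ω_c = 65/96
  ⇒ ω_c¹/ω_r¹ = 65/96
Stage 2: N_ring = 31 + 2·14 = 59
Stage 2: 31(ω_s−ω_c) = −59(ω_r−ω_c),  ω_r=0, ω_s=1
Stage 2: 31(1−ω_c) = −59(0−ω_c)  ⇒  90ω_c = 31  ⇒  ω_c = 31/90
  ⇒ ω_c²/ω_s² = 31/90
Coupling ω_s² = ω_c¹ ⇒ overall = 65/96 × 31/90 = 403/1728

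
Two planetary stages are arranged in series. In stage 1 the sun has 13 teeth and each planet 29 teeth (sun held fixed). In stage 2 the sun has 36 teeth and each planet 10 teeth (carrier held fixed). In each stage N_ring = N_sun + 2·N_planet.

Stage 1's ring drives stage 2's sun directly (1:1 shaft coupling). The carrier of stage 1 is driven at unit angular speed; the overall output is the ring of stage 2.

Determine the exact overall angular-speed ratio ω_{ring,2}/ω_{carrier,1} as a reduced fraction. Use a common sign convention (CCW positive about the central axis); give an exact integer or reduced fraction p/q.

-54/71

Stage 1: N_ring = 13 + 2·29 = 71
Stage 1: 13(ω_s−ω_c) = −71(ω_r−ω_c),  ω_s=0, ω_c=1
Stage 1: ω_r = 1 − (13/71)(0−1) = 84/71
  ⇒ ω_r¹/ω_c¹ = 84/71
Stage 2: N_ring = 36 + 2·10 = 56
Stage 2: 36(ω_s−ω_c) = −56(ω_r−ω_c),  ω_c=0, ω_s=1
Stage 2: ω_r = 0 − (36/56)(1−0) = -9/14
  ⇒ ω_r²/ω_s² = -9/14
Coupling ω_s² = ω_r¹ ⇒ overall = 84/71 × -9/14 = -54/71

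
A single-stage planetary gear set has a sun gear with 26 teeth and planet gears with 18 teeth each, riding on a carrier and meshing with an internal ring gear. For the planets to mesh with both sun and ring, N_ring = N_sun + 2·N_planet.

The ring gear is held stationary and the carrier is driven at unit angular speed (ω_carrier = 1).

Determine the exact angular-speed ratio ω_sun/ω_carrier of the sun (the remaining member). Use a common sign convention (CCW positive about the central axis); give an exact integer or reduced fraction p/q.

44/13

N_ring = 26 + 2·18 = 62
26(ω_s−ω_c) = −62(ω_r−ω_c),  ω_r=0, ω_c=1
ω_s = 1 − (62/26)(0−1) = 44/13
ω_s/ω_c = 44/13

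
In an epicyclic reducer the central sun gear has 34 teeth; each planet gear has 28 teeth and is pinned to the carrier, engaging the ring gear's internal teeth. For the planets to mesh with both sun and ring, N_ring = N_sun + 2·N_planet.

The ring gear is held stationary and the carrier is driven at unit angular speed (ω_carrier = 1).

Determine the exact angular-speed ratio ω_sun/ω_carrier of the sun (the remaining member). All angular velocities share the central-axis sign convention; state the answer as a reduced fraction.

N_ring = 34 + 2·28 = 90
34(ω_s−ω_c) = −90(ω_r−ω_c),  ω_r=0, ω_c=1
ω_s = 1 − (90/34)(0−1) = 62/17
ω_s/ω_c = 62/17

62/17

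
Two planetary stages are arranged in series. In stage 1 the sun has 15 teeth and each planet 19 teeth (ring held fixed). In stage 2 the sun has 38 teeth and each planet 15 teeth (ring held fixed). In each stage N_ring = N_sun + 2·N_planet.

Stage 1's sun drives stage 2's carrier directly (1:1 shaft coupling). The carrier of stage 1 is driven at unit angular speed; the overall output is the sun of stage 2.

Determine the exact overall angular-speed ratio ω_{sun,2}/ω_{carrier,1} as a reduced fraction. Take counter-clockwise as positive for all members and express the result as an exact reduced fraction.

Stage 1: N_ring = 15 + 2·19 = 53
Stage 1: 15(ω_s−ω_c) = −53(ω_r−ω_c),  ω_r=0, ω_c=1
Stage 1: ω_s = 1 − (53/15)(0−1) = 68/15
  ⇒ ω_s¹/ω_c¹ = 68/15
Stage 2: N_ring = 38 + 2·15 = 68
Stage 2: 38(ω_s−ω_c) = −68(ω_r−ω_c),  ω_r=0, ω_c=1
Stage 2: ω_s = 1 − (68/38)(0−1) = 53/19
  ⇒ ω_s²/ω_c² = 53/19
Coupling ω_c² = ω_s¹ ⇒ overall = 68/15 × 53/19 = 3604/285

3604/285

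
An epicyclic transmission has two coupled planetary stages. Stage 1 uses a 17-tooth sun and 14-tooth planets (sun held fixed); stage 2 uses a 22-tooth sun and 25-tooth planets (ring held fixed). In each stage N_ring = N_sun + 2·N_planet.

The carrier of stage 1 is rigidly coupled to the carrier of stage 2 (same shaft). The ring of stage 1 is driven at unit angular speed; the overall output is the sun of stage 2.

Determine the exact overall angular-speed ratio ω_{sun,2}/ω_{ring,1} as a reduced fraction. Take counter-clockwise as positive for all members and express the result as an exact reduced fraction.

Stage 1: N_ring = 17 + 2·14 = 45
Stage 1: 17(ω_s−ω_c) = −45(ω_r−ω_c),  ω_s=0, ω_r=1
Stage 1: 17(0−ω_c) = −45(1−ω_c)  ⇒  62ω_c = 45  ⇒  ω_c = 45/62
  ⇒ ω_c¹/ω_r¹ = 45/62
Stage 2: N_ring = 22 + 2·25 = 72
Stage 2: 22(ω_s−ω_c) = −72(ω_r−ω_c),  ω_r=0, ω_c=1
Stage 2: ω_s = 1 − (72/22)(0−1) = 47/11
  ⇒ ω_s²/ω_c² = 47/11
Coupling ω_c² = ω_c¹ ⇒ overall = 45/62 × 47/11 = 2115/682

2115/682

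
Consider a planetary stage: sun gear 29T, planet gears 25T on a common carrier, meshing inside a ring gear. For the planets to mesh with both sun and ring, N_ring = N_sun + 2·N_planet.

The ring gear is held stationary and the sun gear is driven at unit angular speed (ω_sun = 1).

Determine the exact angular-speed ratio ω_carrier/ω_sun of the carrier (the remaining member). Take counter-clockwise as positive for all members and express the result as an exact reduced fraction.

29/108

N_ring = 29 + 2·25 = 79
29(ω_s−ω_c) = −79(ω_r−ω_c),  ω_r=0, ω_s=1
29(1−ω_c) = −79(0−ω_c)  ⇒  108ω_c = 29  ⇒  ω_c = 29/108
ω_c/ω_s = 29/108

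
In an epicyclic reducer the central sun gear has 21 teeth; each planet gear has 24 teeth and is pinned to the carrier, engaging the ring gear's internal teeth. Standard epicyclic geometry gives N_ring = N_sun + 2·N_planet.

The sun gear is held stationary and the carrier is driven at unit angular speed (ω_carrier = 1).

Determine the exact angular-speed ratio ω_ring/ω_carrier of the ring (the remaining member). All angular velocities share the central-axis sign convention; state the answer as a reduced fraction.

30/23

N_ring = 21 + 2·24 = 69
21(ω_s−ω_c) = −69(ω_r−ω_c),  ω_s=0, ω_c=1
ω_r = 1 − (21/69)(0−1) = 30/23
ω_r/ω_c = 30/23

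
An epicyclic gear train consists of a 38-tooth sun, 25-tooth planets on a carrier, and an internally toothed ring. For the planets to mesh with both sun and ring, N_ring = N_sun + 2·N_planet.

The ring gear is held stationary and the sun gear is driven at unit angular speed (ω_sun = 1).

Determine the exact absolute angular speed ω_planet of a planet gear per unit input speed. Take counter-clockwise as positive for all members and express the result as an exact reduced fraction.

-19/25

N_ring = 38 + 2·25 = 88
38(ω_s−ω_c) = −88(ω_r−ω_c),  ω_r=0, ω_s=1
38(1−ω_c) = −88(0−ω_c)  ⇒  126ω_c = 38  ⇒  ω_c = 19/63
sun–planet: 38·(1−19/63) = −25·(ω_p−ω_c)  ⇒  ω_p−ω_c = −(38/25)·(44/63) = -1672/1575
ω_p = 19/63 − 1672/1575 = -19/25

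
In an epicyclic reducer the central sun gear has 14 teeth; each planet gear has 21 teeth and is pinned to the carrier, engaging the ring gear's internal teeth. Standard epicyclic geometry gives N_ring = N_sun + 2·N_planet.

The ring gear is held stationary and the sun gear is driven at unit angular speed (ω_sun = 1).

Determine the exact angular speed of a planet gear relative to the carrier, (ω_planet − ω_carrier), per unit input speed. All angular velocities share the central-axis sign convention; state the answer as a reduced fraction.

-8/15

N_ring = 14 + 2·21 = 56
14(ω_s−ω_c) = −56(ω_r−ω_c),  ω_r=0, ω_s=1
14(1−ω_c) = −56(0−ω_c)  ⇒  70ω_c = 14  ⇒  ω_c = 1/5
sun–planet: 14·(1−1/5) = −21·(ω_p−ω_c)  ⇒  ω_p−ω_c = −(14/21)·(4/5) = -8/15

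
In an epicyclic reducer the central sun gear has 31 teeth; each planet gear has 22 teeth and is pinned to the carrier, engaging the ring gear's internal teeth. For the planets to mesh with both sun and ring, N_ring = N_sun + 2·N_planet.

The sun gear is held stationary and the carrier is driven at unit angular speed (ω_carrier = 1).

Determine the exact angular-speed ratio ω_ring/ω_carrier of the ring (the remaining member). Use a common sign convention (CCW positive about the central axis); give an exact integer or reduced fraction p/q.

106/75

N_ring = 31 + 2·22 = 75
31(ω_s−ω_c) = −75(ω_r−ω_c),  ω_s=0, ω_c=1
ω_r = 1 − (31/75)(0−1) = 106/75
ω_r/ω_c = 106/75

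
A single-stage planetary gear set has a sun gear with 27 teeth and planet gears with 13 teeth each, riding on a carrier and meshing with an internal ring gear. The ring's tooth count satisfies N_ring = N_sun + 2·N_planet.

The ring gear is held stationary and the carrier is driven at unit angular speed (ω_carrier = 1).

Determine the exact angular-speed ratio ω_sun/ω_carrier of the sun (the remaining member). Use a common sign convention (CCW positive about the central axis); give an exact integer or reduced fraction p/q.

N_ring = 27 + 2·13 = 53
27(ω_s−ω_c) = −53(ω_r−ω_c),  ω_r=0, ω_c=1
ω_s = 1 − (53/27)(0−1) = 80/27
ω_s/ω_c = 80/27

80/27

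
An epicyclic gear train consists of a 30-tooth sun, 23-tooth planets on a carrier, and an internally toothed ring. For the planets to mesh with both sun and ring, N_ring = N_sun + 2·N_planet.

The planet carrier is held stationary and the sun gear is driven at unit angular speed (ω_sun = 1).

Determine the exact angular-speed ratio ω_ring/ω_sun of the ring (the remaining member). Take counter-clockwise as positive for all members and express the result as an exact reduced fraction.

-15/38

N_ring = 30 + 2·23 = 76
30(ω_s−ω_c) = −76(ω_r−ω_c),  ω_c=0, ω_s=1
ω_r = 0 − (30/76)(1−0) = -15/38
ω_r/ω_s = -15/38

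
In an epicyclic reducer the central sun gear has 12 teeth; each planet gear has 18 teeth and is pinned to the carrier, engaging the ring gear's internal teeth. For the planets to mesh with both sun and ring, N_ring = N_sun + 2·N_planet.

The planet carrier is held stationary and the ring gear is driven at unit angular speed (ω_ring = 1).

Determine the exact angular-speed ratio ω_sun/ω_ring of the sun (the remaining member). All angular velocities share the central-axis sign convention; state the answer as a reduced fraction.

N_ring = 12 + 2·18 = 48
12(ω_s−ω_c) = −48(ω_r−ω_c),  ω_c=0, ω_r=1
ω_s = 0 − (48/12)(1−0) = -4
ω_s/ω_r = -4

-4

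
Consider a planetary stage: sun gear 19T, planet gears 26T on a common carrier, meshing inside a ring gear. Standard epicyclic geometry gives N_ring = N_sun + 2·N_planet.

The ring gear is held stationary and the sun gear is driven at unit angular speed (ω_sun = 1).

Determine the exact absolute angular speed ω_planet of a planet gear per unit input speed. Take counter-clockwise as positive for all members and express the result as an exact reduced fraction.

-19/52

N_ring = 19 + 2·26 = 71
19(ω_s−ω_c) = −71(ω_r−ω_c),  ω_r=0, ω_s=1
19(1−ω_c) = −71(0−ω_c)  ⇒  90ω_c = 19  ⇒  ω_c = 19/90
sun–planet: 19·(1−19/90) = −26·(ω_p−ω_c)  ⇒  ω_p−ω_c = −(19/26)·(71/90) = -1349/2340
ω_p = 19/90 − 1349/2340 = -19/52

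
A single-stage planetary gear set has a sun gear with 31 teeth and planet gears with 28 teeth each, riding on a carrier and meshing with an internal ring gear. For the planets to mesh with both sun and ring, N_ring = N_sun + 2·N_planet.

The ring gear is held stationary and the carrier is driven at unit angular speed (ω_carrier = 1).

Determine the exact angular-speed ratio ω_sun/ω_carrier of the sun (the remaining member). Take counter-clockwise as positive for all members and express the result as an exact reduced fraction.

N_ring = 31 + 2·28 = 87
31(ω_s−ω_c) = −87(ω_r−ω_c),  ω_r=0, ω_c=1
ω_s = 1 − (87/31)(0−1) = 118/31
ω_s/ω_c = 118/31

118/31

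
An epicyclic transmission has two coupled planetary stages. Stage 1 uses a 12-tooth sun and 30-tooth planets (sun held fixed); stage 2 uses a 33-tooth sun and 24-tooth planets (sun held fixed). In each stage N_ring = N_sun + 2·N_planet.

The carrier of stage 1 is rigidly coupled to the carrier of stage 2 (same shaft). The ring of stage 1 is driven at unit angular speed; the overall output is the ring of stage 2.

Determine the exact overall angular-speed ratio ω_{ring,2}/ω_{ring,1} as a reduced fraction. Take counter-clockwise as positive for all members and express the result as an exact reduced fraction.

76/63

Stage 1: N_ring = 12 + 2·30 = 72
Stage 1: 12(ω_s−ω_c) = −72(ω_r−ω_c),  ω_s=0, ω_r=1
Stage 1: 12(0−ω_c) = −72(1−ω_c)  ⇒  84ω_c = 72  ⇒  ω_c = 6/7
  ⇒ ω_c¹/ω_r¹ = 6/7
Stage 2: N_ring = 33 + 2·24 = 81
Stage 2: 33(ω_s−ω_c) = −81(ω_r−ω_c),  ω_s=0, ω_c=1
Stage 2: ω_r = 1 − (33/81)(0−1) = 38/27
  ⇒ ω_r²/ω_c² = 38/27
Coupling ω_c² = ω_c¹ ⇒ overall = 6/7 × 38/27 = 76/63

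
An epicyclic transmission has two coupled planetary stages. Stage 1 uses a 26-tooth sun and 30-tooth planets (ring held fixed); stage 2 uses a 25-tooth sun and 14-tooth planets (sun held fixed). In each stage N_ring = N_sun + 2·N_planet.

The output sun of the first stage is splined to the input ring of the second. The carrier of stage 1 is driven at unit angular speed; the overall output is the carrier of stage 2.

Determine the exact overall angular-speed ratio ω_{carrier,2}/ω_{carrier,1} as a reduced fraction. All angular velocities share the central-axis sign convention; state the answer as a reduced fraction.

Stage 1: N_ring = 26 + 2·30 = 86
Stage 1: 26(ω_s−ω_c) = −86(ω_r−ω_c),  ω_r=0, ω_c=1
Stage 1: ω_s = 1 − (86/26)(0−1) = 56/13
  ⇒ ω_s¹/ω_c¹ = 56/13
Stage 2: N_ring = 25 + 2·14 = 53
Stage 2: 25(ω_s−ω_c) = −53(ω_r−ω_c),  ω_s=0, ω_r=1
Stage 2: 25(0−ω_c) = −53(1−ω_c)  ⇒  78ω_c = 53  ⇒  ω_c = 53/78
  ⇒ ω_c²/ω_r² = 53/78
Coupling ω_r² = ω_s¹ ⇒ overall = 56/13 × 53/78 = 1484/507

1484/507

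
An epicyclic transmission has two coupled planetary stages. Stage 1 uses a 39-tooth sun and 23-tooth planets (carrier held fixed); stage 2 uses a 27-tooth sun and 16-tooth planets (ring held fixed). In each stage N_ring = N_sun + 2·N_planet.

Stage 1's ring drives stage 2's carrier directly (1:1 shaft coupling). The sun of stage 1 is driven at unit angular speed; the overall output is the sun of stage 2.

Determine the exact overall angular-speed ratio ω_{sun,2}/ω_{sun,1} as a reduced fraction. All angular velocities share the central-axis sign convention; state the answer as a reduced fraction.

Stage 1: N_ring = 39 + 2·23 = 85
Stage 1: 39(ω_s−ω_c) = −85(ω_r−ω_c),  ω_c=0, ω_s=1
Stage 1: ω_r = 0 − (39/85)(1−0) = -39/85
  ⇒ ω_r¹/ω_s¹ = -39/85
Stage 2: N_ring = 27 + 2·16 = 59
Stage 2: 27(ω_s−ω_c) = −59(ω_r−ω_c),  ω_r=0, ω_c=1
Stage 2: ω_s = 1 − (59/27)(0−1) = 86/27
  ⇒ ω_s²/ω_c² = 86/27
Coupling ω_c² = ω_r¹ ⇒ overall = -39/85 × 86/27 = -1118/765

-1118/765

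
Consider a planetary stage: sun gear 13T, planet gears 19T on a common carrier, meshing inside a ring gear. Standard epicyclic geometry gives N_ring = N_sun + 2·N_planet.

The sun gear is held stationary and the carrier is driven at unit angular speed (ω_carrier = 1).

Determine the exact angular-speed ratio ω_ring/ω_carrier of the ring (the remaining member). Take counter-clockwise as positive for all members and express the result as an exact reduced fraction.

N_ring = 13 + 2·19 = 51
13(ω_s−ω_c) = −51(ω_r−ω_c),  ω_s=0, ω_c=1
ω_r = 1 − (13/51)(0−1) = 64/51
ω_r/ω_c = 64/51

64/51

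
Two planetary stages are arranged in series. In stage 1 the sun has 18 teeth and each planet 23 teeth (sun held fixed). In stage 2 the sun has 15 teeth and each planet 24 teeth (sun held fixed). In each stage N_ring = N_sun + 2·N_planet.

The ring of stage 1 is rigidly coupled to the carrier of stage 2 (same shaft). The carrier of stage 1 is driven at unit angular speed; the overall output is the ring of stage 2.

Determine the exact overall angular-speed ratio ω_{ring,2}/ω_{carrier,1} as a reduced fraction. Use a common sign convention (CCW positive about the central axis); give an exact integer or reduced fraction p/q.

533/336

Stage 1: N_ring = 18 + 2·23 = 64
Stage 1: 18(ω_s−ω_c) = −64(ω_r−ω_c),  ω_s=0, ω_c=1
Stage 1: ω_r = 1 − (18/64)(0−1) = 41/32
  ⇒ ω_r¹/ω_c¹ = 41/32
Stage 2: N_ring = 15 + 2·24 = 63
Stage 2: 15(ω_s−ω_c) = −63(ω_r−ω_c),  ω_s=0, ω_c=1
Stage 2: ω_r = 1 − (15/63)(0−1) = 26/21
  ⇒ ω_r²/ω_c² = 26/21
Coupling ω_c² = ω_r¹ ⇒ overall = 41/32 × 26/21 = 533/336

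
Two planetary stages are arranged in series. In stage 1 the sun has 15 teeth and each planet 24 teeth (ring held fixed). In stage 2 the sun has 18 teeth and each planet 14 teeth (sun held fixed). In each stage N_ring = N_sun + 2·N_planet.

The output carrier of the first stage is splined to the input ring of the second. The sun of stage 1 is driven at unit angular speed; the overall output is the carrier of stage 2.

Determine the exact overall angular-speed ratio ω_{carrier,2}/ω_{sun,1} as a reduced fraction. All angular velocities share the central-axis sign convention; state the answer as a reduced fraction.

Stage 1: N_ring = 15 + 2·24 = 63
Stage 1: 15(ω_s−ω_c) = −63(ω_r−ω_c),  ω_r=0, ω_s=1
Stage 1: 15(1−ω_c) = −63(0−ω_c)  ⇒  78ω_c = 15  ⇒  ω_c = 5/26
  ⇒ ω_c¹/ω_s¹ = 5/26
Stage 2: N_ring = 18 + 2·14 = 46
Stage 2: 18(ω_s−ω_c) = −46(ω_r−ω_c),  ω_s=0, ω_r=1
Stage 2: 18(0−ω_c) = −46(1−ω_c)  ⇒  64ω_c = 46  ⇒  ω_c = 23/32
  ⇒ ω_c²/ω_r² = 23/32
Coupling ω_r² = ω_c¹ ⇒ overall = 5/26 × 23/32 = 115/832

115/832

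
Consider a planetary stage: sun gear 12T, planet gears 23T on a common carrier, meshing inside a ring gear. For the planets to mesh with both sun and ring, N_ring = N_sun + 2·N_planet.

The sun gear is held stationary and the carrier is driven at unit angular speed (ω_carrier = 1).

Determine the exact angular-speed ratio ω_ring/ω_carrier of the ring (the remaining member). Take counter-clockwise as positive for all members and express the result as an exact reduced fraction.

35/29

N_ring = 12 + 2·23 = 58
12(ω_s−ω_c) = −58(ω_r−ω_c),  ω_s=0, ω_c=1
ω_r = 1 − (12/58)(0−1) = 35/29
ω_r/ω_c = 35/29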